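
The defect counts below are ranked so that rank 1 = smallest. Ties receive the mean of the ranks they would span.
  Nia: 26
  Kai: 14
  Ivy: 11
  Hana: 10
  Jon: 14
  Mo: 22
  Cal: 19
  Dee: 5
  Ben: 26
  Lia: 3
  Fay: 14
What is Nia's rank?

10.5

Sorted (ascending): 3, 5, 10, 11, 14, 14, 14, 19, 22, 26, 26
The 3 values of 14 occupy positions 5–7 → average rank 6.
The 2 values of 26 occupy positions 10–11 → average rank (10+11)/2 = 10.5.
Nia has value 26 → rank 10.5.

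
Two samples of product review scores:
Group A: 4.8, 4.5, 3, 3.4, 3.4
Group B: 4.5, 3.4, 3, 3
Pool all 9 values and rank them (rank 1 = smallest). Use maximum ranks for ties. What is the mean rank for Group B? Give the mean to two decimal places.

5.00

Sorted (ascending): 3, 3, 3, 3.4, 3.4, 3.4, 4.5, 4.5, 4.8
The 3 values of 3 occupy positions 1–3 → each gets rank 3.
The 3 values of 3.4 occupy positions 4–6 → each gets rank 6.
The 2 values of 4.5 occupy positions 7–8 → each gets rank 8.
Group B values → pooled ranks: 4.5→8, 3.4→6, 3→3, 3→3
Mean rank = (8 + 6 + 3 + 3) / 4 = 5.00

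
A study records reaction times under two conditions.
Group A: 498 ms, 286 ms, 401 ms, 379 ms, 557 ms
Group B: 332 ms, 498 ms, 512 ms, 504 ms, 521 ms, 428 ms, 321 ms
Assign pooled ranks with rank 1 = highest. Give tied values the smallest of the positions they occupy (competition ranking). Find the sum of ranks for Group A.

35

Sorted (descending): 557, 521, 512, 504, 498, 498, 428, 401, 379, 332, 321, 286
The 2 values of 498 occupy positions 5–6 → each gets rank 5.
Group A values → pooled ranks: 498→5, 286→12, 401→8, 379→9, 557→1
Rank sum = 5 + 12 + 8 + 9 + 1 = 35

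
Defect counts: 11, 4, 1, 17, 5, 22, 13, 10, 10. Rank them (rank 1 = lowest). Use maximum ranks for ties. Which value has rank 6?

11

Sorted (ascending): 1, 4, 5, 10, 10, 11, 13, 17, 22
The 2 values of 10 occupy positions 4–5 → each gets rank 5.
Rank 6 → value 11.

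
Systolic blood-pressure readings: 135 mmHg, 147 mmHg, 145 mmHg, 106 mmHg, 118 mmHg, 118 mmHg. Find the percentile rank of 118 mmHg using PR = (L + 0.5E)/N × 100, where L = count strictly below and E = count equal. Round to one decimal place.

33.3

N = 6.
Strictly below 118: 1. Equal to 118: 2.
PR = (1 + 0.5·2)/6 × 100 = 33.3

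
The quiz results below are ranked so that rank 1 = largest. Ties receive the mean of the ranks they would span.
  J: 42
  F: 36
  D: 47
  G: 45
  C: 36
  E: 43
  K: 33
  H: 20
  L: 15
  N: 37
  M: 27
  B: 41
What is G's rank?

Sorted (descending): 47, 45, 43, 42, 41, 37, 36, 36, 33, 27, 20, 15
The 2 values of 36 occupy positions 7–8 → average rank (7+8)/2 = 7.5.
G has value 45 → rank 2.

2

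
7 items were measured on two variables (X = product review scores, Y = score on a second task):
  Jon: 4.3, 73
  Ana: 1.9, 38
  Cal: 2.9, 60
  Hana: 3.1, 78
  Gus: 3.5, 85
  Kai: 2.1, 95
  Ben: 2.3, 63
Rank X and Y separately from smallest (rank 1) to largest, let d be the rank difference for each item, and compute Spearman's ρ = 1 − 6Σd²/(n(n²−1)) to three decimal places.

0.321

Ranks of variable 1: 7, 1, 4, 5, 6, 2, 3
Ranks of variable 2: 4, 1, 2, 5, 6, 7, 3
d = r₁ − r₂: 3, 0, 2, 0, 0, -5, 0
d²: 9, 0, 4, 0, 0, 25, 0; Σd² = 38
ρ = 1 − 6·38/(7·48) = 1 − 228/336 = 0.321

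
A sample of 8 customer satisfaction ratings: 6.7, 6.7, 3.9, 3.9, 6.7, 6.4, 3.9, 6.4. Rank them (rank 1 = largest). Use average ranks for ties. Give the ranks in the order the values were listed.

Sorted (descending): 6.7, 6.7, 6.7, 6.4, 6.4, 3.9, 3.9, 3.9
The 3 values of 6.7 occupy positions 1–3 → average rank 2.
The 2 values of 6.4 occupy positions 4–5 → average rank (4+5)/2 = 4.5.
The 3 values of 3.9 occupy positions 6–8 → average rank 7.

2, 2, 7, 7, 2, 4.5, 7, 4.5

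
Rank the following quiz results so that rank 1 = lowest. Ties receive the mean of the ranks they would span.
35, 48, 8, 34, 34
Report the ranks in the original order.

Sorted (ascending): 8, 34, 34, 35, 48
The 2 values of 34 occupy positions 2–3 → average rank (2+3)/2 = 2.5.

4, 5, 1, 2.5, 2.5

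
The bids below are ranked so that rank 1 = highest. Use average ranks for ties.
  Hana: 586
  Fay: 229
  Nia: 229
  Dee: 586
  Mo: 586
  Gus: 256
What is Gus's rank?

Sorted (descending): 586, 586, 586, 256, 229, 229
The 3 values of 586 occupy positions 1–3 → average rank 2.
The 2 values of 229 occupy positions 5–6 → average rank (5+6)/2 = 5.5.
Gus has value 256 → rank 4.

4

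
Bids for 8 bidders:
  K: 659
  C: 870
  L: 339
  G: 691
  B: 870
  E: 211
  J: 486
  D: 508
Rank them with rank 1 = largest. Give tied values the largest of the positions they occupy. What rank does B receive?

Sorted (descending): 870, 870, 691, 659, 508, 486, 339, 211
The 2 values of 870 occupy positions 1–2 → each gets rank 2.
B has value 870 → rank 2.

2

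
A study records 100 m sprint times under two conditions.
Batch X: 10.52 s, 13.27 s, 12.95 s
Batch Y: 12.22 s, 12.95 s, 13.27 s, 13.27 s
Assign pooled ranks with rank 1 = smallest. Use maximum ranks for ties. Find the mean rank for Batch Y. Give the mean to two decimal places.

Sorted (ascending): 10.52, 12.22, 12.95, 12.95, 13.27, 13.27, 13.27
The 2 values of 12.95 occupy positions 3–4 → each gets rank 4.
The 3 values of 13.27 occupy positions 5–7 → each gets rank 7.
Batch Y values → pooled ranks: 12.22→2, 12.95→4, 13.27→7, 13.27→7
Mean rank = (2 + 4 + 7 + 7) / 4 = 5.00

5.00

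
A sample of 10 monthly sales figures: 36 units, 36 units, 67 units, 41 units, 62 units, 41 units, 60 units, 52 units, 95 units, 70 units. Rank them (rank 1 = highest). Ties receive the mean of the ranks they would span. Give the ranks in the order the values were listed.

9.5, 9.5, 3, 7.5, 4, 7.5, 5, 6, 1, 2

Sorted (descending): 95, 70, 67, 62, 60, 52, 41, 41, 36, 36
The 2 values of 41 occupy positions 7–8 → average rank (7+8)/2 = 7.5.
The 2 values of 36 occupy positions 9–10 → average rank (9+10)/2 = 9.5.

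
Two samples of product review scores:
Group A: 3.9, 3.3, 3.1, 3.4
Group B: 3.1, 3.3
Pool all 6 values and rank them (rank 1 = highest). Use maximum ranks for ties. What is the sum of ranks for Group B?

Sorted (descending): 3.9, 3.4, 3.3, 3.3, 3.1, 3.1
The 2 values of 3.3 occupy positions 3–4 → each gets rank 4.
The 2 values of 3.1 occupy positions 5–6 → each gets rank 6.
Group B values → pooled ranks: 3.1→6, 3.3→4
Rank sum = 6 + 4 = 10

10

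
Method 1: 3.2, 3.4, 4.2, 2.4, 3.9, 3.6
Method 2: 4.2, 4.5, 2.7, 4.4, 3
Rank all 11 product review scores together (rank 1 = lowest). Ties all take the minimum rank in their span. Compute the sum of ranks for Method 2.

Sorted (ascending): 2.4, 2.7, 3, 3.2, 3.4, 3.6, 3.9, 4.2, 4.2, 4.4, 4.5
The 2 values of 4.2 occupy positions 8–9 → each gets rank 8.
Method 2 values → pooled ranks: 4.2→8, 4.5→11, 2.7→2, 4.4→10, 3→3
Rank sum = 8 + 11 + 2 + 10 + 3 = 34

34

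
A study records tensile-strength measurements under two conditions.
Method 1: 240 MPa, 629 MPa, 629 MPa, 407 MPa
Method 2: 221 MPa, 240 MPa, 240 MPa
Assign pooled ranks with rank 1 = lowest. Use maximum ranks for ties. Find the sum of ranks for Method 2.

9

Sorted (ascending): 221, 240, 240, 240, 407, 629, 629
The 3 values of 240 occupy positions 2–4 → each gets rank 4.
The 2 values of 629 occupy positions 6–7 → each gets rank 7.
Method 2 values → pooled ranks: 221→1, 240→4, 240→4
Rank sum = 1 + 4 + 4 = 9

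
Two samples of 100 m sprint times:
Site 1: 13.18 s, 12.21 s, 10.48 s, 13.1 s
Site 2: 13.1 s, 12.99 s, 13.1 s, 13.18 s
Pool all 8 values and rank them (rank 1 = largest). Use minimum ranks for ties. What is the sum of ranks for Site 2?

13

Sorted (descending): 13.18, 13.18, 13.1, 13.1, 13.1, 12.99, 12.21, 10.48
The 2 values of 13.18 occupy positions 1–2 → each gets rank 1.
The 3 values of 13.1 occupy positions 3–5 → each gets rank 3.
Site 2 values → pooled ranks: 13.1→3, 12.99→6, 13.1→3, 13.18→1
Rank sum = 3 + 6 + 3 + 1 = 13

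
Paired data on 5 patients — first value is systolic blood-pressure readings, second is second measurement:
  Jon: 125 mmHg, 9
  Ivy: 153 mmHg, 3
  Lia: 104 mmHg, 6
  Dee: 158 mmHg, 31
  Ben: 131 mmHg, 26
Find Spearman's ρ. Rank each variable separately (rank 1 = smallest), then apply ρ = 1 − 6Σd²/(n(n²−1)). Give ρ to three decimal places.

Ranks of variable 1: 2, 4, 1, 5, 3
Ranks of variable 2: 3, 1, 2, 5, 4
d = r₁ − r₂: -1, 3, -1, 0, -1
d²: 1, 9, 1, 0, 1; Σd² = 12
ρ = 1 − 6·12/(5·24) = 1 − 72/120 = 0.400

0.400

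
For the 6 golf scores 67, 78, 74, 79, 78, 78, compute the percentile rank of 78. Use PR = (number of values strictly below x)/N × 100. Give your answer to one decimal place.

N = 6.
Strictly below 78: 2. Equal to 78: 3.
PR = 2/6 × 100 = 33.3

33.3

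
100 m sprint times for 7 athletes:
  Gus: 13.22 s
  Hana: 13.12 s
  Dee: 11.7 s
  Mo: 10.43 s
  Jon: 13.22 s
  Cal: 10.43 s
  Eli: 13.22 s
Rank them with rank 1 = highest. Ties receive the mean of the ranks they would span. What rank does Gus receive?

Sorted (descending): 13.22, 13.22, 13.22, 13.12, 11.7, 10.43, 10.43
The 3 values of 13.22 occupy positions 1–3 → average rank 2.
The 2 values of 10.43 occupy positions 6–7 → average rank (6+7)/2 = 6.5.
Gus has value 13.22 s → rank 2.

2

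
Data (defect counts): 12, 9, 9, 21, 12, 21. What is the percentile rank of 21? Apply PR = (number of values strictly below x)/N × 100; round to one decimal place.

N = 6.
Strictly below 21: 4. Equal to 21: 2.
PR = 4/6 × 100 = 66.7

66.7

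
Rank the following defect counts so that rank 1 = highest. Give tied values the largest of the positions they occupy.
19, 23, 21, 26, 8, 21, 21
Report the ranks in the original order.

6, 2, 5, 1, 7, 5, 5

Sorted (descending): 26, 23, 21, 21, 21, 19, 8
The 3 values of 21 occupy positions 3–5 → each gets rank 5.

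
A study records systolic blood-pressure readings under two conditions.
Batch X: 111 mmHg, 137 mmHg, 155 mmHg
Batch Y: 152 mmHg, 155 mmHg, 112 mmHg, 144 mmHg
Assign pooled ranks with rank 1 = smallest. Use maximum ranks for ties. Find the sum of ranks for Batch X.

Sorted (ascending): 111, 112, 137, 144, 152, 155, 155
The 2 values of 155 occupy positions 6–7 → each gets rank 7.
Batch X values → pooled ranks: 111→1, 137→3, 155→7
Rank sum = 1 + 3 + 7 = 11

11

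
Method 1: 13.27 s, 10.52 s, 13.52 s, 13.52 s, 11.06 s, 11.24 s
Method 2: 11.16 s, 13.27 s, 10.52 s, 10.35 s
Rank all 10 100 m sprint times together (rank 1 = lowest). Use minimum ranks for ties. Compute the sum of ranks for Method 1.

Sorted (ascending): 10.35, 10.52, 10.52, 11.06, 11.16, 11.24, 13.27, 13.27, 13.52, 13.52
The 2 values of 10.52 occupy positions 2–3 → each gets rank 2.
The 2 values of 13.27 occupy positions 7–8 → each gets rank 7.
The 2 values of 13.52 occupy positions 9–10 → each gets rank 9.
Method 1 values → pooled ranks: 13.27→7, 10.52→2, 13.52→9, 13.52→9, 11.06→4, 11.24→6
Rank sum = 7 + 2 + 9 + 9 + 4 + 6 = 37

37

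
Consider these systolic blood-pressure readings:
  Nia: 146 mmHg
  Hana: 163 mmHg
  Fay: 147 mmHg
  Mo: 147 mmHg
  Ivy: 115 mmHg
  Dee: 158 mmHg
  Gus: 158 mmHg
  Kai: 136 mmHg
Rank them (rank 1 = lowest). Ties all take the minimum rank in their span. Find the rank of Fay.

Sorted (ascending): 115, 136, 146, 147, 147, 158, 158, 163
The 2 values of 147 occupy positions 4–5 → each gets rank 4.
The 2 values of 158 occupy positions 6–7 → each gets rank 6.
Fay has value 147 mmHg → rank 4.

4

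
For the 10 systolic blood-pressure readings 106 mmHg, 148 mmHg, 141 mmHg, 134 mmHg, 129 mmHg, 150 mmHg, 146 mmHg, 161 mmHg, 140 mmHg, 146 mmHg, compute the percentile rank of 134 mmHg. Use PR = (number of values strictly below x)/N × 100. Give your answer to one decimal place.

20.0

N = 10.
Strictly below 134: 2. Equal to 134: 1.
PR = 2/10 × 100 = 20.0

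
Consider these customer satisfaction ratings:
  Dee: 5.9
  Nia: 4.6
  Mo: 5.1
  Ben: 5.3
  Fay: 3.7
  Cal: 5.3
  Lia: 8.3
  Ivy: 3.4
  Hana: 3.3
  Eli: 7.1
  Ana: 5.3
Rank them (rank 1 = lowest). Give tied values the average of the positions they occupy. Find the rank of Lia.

11

Sorted (ascending): 3.3, 3.4, 3.7, 4.6, 5.1, 5.3, 5.3, 5.3, 5.9, 7.1, 8.3
The 3 values of 5.3 occupy positions 6–8 → average rank 7.
Lia has value 8.3 → rank 11.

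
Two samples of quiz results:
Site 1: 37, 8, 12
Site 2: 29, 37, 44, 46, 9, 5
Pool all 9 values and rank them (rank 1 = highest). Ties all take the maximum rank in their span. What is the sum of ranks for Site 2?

Sorted (descending): 46, 44, 37, 37, 29, 12, 9, 8, 5
The 2 values of 37 occupy positions 3–4 → each gets rank 4.
Site 2 values → pooled ranks: 29→5, 37→4, 44→2, 46→1, 9→7, 5→9
Rank sum = 5 + 4 + 2 + 1 + 7 + 9 = 28

28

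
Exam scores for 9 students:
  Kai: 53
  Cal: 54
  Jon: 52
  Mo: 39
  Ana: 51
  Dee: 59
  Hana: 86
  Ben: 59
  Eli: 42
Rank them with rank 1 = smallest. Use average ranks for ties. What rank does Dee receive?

Sorted (ascending): 39, 42, 51, 52, 53, 54, 59, 59, 86
The 2 values of 59 occupy positions 7–8 → average rank (7+8)/2 = 7.5.
Dee has value 59 → rank 7.5.

7.5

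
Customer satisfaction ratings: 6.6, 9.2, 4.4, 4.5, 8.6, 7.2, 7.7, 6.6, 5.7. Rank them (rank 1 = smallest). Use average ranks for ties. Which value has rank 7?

7.7

Sorted (ascending): 4.4, 4.5, 5.7, 6.6, 6.6, 7.2, 7.7, 8.6, 9.2
The 2 values of 6.6 occupy positions 4–5 → average rank (4+5)/2 = 4.5.
Rank 7 → value 7.7.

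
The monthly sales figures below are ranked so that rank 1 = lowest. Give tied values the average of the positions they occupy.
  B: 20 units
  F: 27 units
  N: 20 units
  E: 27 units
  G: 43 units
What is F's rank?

Sorted (ascending): 20, 20, 27, 27, 43
The 2 values of 20 occupy positions 1–2 → average rank (1+2)/2 = 1.5.
The 2 values of 27 occupy positions 3–4 → average rank (3+4)/2 = 3.5.
F has value 27 units → rank 3.5.

3.5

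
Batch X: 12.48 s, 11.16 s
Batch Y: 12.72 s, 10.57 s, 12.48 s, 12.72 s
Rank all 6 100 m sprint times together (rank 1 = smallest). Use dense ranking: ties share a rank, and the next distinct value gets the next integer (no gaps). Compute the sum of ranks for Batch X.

Sorted (ascending): 10.57, 11.16, 12.48, 12.48, 12.72, 12.72
The 2 values of 12.48 share dense rank 3.
The 2 values of 12.72 share dense rank 4.
Remaining distinct values take the next consecutive integers.
Batch X values → pooled ranks: 12.48→3, 11.16→2
Rank sum = 3 + 2 = 5

5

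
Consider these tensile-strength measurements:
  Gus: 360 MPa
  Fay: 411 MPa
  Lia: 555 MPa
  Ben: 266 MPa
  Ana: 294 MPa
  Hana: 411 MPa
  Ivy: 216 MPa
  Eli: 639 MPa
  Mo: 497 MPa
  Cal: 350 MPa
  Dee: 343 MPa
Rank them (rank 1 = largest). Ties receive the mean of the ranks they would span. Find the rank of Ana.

9

Sorted (descending): 639, 555, 497, 411, 411, 360, 350, 343, 294, 266, 216
The 2 values of 411 occupy positions 4–5 → average rank (4+5)/2 = 4.5.
Ana has value 294 MPa → rank 9.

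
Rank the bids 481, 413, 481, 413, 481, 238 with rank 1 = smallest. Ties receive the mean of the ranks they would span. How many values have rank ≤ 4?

Sorted (ascending): 238, 413, 413, 481, 481, 481
The 2 values of 413 occupy positions 2–3 → average rank (2+3)/2 = 2.5.
The 3 values of 481 occupy positions 4–6 → average rank 5.
Ranks ≤ 4: {1, 2.5, 2.5} → 3 values.

3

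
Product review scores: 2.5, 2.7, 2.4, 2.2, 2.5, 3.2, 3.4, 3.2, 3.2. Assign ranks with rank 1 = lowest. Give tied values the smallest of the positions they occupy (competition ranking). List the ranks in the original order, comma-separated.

Sorted (ascending): 2.2, 2.4, 2.5, 2.5, 2.7, 3.2, 3.2, 3.2, 3.4
The 2 values of 2.5 occupy positions 3–4 → each gets rank 3.
The 3 values of 3.2 occupy positions 6–8 → each gets rank 6.

3, 5, 2, 1, 3, 6, 9, 6, 6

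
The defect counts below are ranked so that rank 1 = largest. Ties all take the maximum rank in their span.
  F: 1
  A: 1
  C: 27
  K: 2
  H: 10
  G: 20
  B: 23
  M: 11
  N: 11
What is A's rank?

Sorted (descending): 27, 23, 20, 11, 11, 10, 2, 1, 1
The 2 values of 11 occupy positions 4–5 → each gets rank 5.
The 2 values of 1 occupy positions 8–9 → each gets rank 9.
A has value 1 → rank 9.

9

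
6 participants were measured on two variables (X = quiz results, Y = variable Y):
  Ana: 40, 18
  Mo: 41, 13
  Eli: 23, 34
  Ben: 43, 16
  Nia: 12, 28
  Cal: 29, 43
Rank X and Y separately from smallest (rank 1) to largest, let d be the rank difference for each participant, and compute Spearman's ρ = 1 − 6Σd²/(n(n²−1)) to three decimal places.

-0.714

Ranks of variable 1: 4, 5, 2, 6, 1, 3
Ranks of variable 2: 3, 1, 5, 2, 4, 6
d = r₁ − r₂: 1, 4, -3, 4, -3, -3
d²: 1, 16, 9, 16, 9, 9; Σd² = 60
ρ = 1 − 6·60/(6·35) = 1 − 360/210 = -0.714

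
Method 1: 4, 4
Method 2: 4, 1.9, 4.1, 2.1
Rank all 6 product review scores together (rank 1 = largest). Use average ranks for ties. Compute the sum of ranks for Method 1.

Sorted (descending): 4.1, 4, 4, 4, 2.1, 1.9
The 3 values of 4 occupy positions 2–4 → average rank 3.
Method 1 values → pooled ranks: 4→3, 4→3
Rank sum = 3 + 3 = 6

6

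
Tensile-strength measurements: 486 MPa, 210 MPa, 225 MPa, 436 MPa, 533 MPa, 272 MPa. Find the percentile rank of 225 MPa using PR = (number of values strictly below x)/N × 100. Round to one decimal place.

N = 6.
Strictly below 225: 1. Equal to 225: 1.
PR = 1/6 × 100 = 16.7

16.7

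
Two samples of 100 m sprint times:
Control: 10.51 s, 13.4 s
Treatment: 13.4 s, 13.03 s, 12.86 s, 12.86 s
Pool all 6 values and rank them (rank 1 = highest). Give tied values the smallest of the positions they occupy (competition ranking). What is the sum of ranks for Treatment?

12

Sorted (descending): 13.4, 13.4, 13.03, 12.86, 12.86, 10.51
The 2 values of 13.4 occupy positions 1–2 → each gets rank 1.
The 2 values of 12.86 occupy positions 4–5 → each gets rank 4.
Treatment values → pooled ranks: 13.4→1, 13.03→3, 12.86→4, 12.86→4
Rank sum = 1 + 3 + 4 + 4 = 12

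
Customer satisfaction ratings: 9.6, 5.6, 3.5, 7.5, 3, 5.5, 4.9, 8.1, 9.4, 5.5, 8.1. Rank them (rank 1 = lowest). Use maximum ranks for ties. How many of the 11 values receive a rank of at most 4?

3

Sorted (ascending): 3, 3.5, 4.9, 5.5, 5.5, 5.6, 7.5, 8.1, 8.1, 9.4, 9.6
The 2 values of 5.5 occupy positions 4–5 → each gets rank 5.
The 2 values of 8.1 occupy positions 8–9 → each gets rank 9.
Ranks ≤ 4: {1, 2, 3} → 3 values.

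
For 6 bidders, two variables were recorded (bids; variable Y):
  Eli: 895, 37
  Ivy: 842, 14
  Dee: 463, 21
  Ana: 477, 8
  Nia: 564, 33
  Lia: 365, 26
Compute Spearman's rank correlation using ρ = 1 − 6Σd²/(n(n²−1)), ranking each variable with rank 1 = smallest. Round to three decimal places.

Ranks of variable 1: 6, 5, 2, 3, 4, 1
Ranks of variable 2: 6, 2, 3, 1, 5, 4
d = r₁ − r₂: 0, 3, -1, 2, -1, -3
d²: 0, 9, 1, 4, 1, 9; Σd² = 24
ρ = 1 − 6·24/(6·35) = 1 − 144/210 = 0.314

0.314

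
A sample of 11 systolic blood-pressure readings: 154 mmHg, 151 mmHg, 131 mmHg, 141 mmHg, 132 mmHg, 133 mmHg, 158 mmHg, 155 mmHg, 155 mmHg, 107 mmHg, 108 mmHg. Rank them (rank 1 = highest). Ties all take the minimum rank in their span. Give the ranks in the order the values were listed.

4, 5, 9, 6, 8, 7, 1, 2, 2, 11, 10

Sorted (descending): 158, 155, 155, 154, 151, 141, 133, 132, 131, 108, 107
The 2 values of 155 occupy positions 2–3 → each gets rank 2.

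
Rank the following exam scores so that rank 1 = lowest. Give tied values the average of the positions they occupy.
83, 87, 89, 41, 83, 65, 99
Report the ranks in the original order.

Sorted (ascending): 41, 65, 83, 83, 87, 89, 99
The 2 values of 83 occupy positions 3–4 → average rank (3+4)/2 = 3.5.

3.5, 5, 6, 1, 3.5, 2, 7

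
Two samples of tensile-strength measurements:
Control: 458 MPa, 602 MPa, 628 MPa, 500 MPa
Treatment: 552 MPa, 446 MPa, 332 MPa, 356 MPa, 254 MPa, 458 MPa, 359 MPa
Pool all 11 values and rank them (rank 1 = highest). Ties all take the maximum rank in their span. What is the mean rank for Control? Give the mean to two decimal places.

3.25

Sorted (descending): 628, 602, 552, 500, 458, 458, 446, 359, 356, 332, 254
The 2 values of 458 occupy positions 5–6 → each gets rank 6.
Control values → pooled ranks: 458→6, 602→2, 628→1, 500→4
Mean rank = (6 + 2 + 1 + 4) / 4 = 3.25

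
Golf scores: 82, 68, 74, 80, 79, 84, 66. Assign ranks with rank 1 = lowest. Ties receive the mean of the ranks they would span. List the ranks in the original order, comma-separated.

Sorted (ascending): 66, 68, 74, 79, 80, 82, 84
No ties — each value takes its position as its rank.

6, 2, 3, 5, 4, 7, 1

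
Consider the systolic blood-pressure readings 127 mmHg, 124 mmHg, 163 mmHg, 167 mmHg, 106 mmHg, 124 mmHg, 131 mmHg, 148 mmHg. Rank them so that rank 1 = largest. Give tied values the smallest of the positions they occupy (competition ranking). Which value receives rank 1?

Sorted (descending): 167, 163, 148, 131, 127, 124, 124, 106
The 2 values of 124 occupy positions 6–7 → each gets rank 6.
Rank 1 → value 167.

167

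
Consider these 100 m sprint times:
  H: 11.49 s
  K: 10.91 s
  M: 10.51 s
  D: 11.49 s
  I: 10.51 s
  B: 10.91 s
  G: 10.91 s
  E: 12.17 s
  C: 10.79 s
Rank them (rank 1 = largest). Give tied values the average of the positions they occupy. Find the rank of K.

5

Sorted (descending): 12.17, 11.49, 11.49, 10.91, 10.91, 10.91, 10.79, 10.51, 10.51
The 2 values of 11.49 occupy positions 2–3 → average rank (2+3)/2 = 2.5.
The 3 values of 10.91 occupy positions 4–6 → average rank 5.
The 2 values of 10.51 occupy positions 8–9 → average rank (8+9)/2 = 8.5.
K has value 10.91 s → rank 5.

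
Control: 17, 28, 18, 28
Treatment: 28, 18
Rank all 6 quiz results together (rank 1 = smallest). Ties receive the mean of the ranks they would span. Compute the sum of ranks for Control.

13.5

Sorted (ascending): 17, 18, 18, 28, 28, 28
The 2 values of 18 occupy positions 2–3 → average rank (2+3)/2 = 2.5.
The 3 values of 28 occupy positions 4–6 → average rank 5.
Control values → pooled ranks: 17→1, 28→5, 18→2.5, 28→5
Rank sum = 1 + 5 + 2.5 + 5 = 13.5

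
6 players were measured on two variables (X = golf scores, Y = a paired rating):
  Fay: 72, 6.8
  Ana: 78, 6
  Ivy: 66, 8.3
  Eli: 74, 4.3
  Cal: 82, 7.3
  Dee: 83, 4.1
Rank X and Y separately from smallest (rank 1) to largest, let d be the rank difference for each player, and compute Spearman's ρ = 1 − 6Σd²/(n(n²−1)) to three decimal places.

Ranks of variable 1: 2, 4, 1, 3, 5, 6
Ranks of variable 2: 4, 3, 6, 2, 5, 1
d = r₁ − r₂: -2, 1, -5, 1, 0, 5
d²: 4, 1, 25, 1, 0, 25; Σd² = 56
ρ = 1 − 6·56/(6·35) = 1 − 336/210 = -0.600

-0.600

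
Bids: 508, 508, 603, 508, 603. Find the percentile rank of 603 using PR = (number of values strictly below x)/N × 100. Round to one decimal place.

N = 5.
Strictly below 603: 3. Equal to 603: 2.
PR = 3/5 × 100 = 60.0

60.0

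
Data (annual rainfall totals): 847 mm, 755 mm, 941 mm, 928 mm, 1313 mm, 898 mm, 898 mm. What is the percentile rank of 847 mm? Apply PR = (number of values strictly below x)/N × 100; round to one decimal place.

14.3

N = 7.
Strictly below 847: 1. Equal to 847: 1.
PR = 1/7 × 100 = 14.3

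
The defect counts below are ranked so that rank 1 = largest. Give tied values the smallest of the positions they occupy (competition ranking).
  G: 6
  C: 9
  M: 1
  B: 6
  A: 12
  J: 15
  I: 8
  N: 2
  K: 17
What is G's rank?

6

Sorted (descending): 17, 15, 12, 9, 8, 6, 6, 2, 1
The 2 values of 6 occupy positions 6–7 → each gets rank 6.
G has value 6 → rank 6.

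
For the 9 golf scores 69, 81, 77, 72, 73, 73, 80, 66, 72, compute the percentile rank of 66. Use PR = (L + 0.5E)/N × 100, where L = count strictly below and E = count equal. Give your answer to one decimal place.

N = 9.
Strictly below 66: 0. Equal to 66: 1.
PR = (0 + 0.5·1)/9 × 100 = 5.6

5.6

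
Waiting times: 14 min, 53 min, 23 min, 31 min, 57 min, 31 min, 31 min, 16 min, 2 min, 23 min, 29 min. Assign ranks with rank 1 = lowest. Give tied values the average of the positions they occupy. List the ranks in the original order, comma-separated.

2, 10, 4.5, 8, 11, 8, 8, 3, 1, 4.5, 6

Sorted (ascending): 2, 14, 16, 23, 23, 29, 31, 31, 31, 53, 57
The 2 values of 23 occupy positions 4–5 → average rank (4+5)/2 = 4.5.
The 3 values of 31 occupy positions 7–9 → average rank 8.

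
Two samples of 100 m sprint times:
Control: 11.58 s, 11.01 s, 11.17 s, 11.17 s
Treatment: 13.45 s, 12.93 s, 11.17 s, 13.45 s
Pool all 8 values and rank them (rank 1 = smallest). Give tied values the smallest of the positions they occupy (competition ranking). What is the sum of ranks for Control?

Sorted (ascending): 11.01, 11.17, 11.17, 11.17, 11.58, 12.93, 13.45, 13.45
The 3 values of 11.17 occupy positions 2–4 → each gets rank 2.
The 2 values of 13.45 occupy positions 7–8 → each gets rank 7.
Control values → pooled ranks: 11.58→5, 11.01→1, 11.17→2, 11.17→2
Rank sum = 5 + 1 + 2 + 2 = 10

10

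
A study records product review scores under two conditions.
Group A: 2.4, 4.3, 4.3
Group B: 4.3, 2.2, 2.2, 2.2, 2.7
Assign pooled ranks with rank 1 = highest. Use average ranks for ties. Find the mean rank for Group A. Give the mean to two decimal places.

Sorted (descending): 4.3, 4.3, 4.3, 2.7, 2.4, 2.2, 2.2, 2.2
The 3 values of 4.3 occupy positions 1–3 → average rank 2.
The 3 values of 2.2 occupy positions 6–8 → average rank 7.
Group A values → pooled ranks: 2.4→5, 4.3→2, 4.3→2
Mean rank = (5 + 2 + 2) / 3 = 3.00

3.00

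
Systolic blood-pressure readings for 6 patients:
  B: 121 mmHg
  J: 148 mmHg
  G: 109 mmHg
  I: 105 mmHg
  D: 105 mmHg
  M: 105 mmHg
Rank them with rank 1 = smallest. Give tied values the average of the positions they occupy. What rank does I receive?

2

Sorted (ascending): 105, 105, 105, 109, 121, 148
The 3 values of 105 occupy positions 1–3 → average rank 2.
I has value 105 mmHg → rank 2.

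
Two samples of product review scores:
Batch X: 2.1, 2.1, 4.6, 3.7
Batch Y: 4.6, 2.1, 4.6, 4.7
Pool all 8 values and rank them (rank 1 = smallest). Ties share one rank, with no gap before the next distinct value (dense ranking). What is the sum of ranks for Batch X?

7

Sorted (ascending): 2.1, 2.1, 2.1, 3.7, 4.6, 4.6, 4.6, 4.7
The 3 values of 2.1 share dense rank 1.
The 3 values of 4.6 share dense rank 3.
Remaining distinct values take the next consecutive integers.
Batch X values → pooled ranks: 2.1→1, 2.1→1, 4.6→3, 3.7→2
Rank sum = 1 + 1 + 3 + 2 = 7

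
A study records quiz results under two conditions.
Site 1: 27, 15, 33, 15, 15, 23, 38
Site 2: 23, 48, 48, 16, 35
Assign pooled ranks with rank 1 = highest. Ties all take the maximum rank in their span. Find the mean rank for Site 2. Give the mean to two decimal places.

5.00

Sorted (descending): 48, 48, 38, 35, 33, 27, 23, 23, 16, 15, 15, 15
The 2 values of 48 occupy positions 1–2 → each gets rank 2.
The 2 values of 23 occupy positions 7–8 → each gets rank 8.
The 3 values of 15 occupy positions 10–12 → each gets rank 12.
Site 2 values → pooled ranks: 23→8, 48→2, 48→2, 16→9, 35→4
Mean rank = (8 + 2 + 2 + 9 + 4) / 5 = 5.00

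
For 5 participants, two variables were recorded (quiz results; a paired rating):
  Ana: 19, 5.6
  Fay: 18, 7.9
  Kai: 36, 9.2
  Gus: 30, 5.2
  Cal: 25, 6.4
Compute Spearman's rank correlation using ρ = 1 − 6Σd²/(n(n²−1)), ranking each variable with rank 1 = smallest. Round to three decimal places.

Ranks of variable 1: 2, 1, 5, 4, 3
Ranks of variable 2: 2, 4, 5, 1, 3
d = r₁ − r₂: 0, -3, 0, 3, 0
d²: 0, 9, 0, 9, 0; Σd² = 18
ρ = 1 − 6·18/(5·24) = 1 − 108/120 = 0.100

0.100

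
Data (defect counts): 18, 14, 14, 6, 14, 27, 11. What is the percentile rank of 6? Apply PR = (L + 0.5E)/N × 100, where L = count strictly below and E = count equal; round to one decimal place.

N = 7.
Strictly below 6: 0. Equal to 6: 1.
PR = (0 + 0.5·1)/7 × 100 = 7.1

7.1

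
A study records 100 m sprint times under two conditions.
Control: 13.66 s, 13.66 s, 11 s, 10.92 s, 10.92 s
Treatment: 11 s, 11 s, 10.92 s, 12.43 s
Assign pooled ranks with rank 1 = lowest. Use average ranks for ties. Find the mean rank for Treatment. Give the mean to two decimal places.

Sorted (ascending): 10.92, 10.92, 10.92, 11, 11, 11, 12.43, 13.66, 13.66
The 3 values of 10.92 occupy positions 1–3 → average rank 2.
The 3 values of 11 occupy positions 4–6 → average rank 5.
The 2 values of 13.66 occupy positions 8–9 → average rank (8+9)/2 = 8.5.
Treatment values → pooled ranks: 11→5, 11→5, 10.92→2, 12.43→7
Mean rank = (5 + 5 + 2 + 7) / 4 = 4.75

4.75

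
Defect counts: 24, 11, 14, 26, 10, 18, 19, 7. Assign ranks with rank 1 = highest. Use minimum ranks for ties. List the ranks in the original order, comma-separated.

2, 6, 5, 1, 7, 4, 3, 8

Sorted (descending): 26, 24, 19, 18, 14, 11, 10, 7
No ties — each value takes its position as its rank.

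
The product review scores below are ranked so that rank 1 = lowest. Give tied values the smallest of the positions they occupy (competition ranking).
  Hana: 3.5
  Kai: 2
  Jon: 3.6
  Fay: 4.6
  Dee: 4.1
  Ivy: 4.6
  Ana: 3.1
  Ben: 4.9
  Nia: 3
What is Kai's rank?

Sorted (ascending): 2, 3, 3.1, 3.5, 3.6, 4.1, 4.6, 4.6, 4.9
The 2 values of 4.6 occupy positions 7–8 → each gets rank 7.
Kai has value 2 → rank 1.

1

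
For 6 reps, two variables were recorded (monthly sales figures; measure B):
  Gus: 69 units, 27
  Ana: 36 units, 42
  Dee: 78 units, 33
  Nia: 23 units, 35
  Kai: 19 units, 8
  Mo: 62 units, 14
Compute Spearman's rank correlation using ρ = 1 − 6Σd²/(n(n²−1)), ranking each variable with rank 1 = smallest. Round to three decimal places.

Ranks of variable 1: 5, 3, 6, 2, 1, 4
Ranks of variable 2: 3, 6, 4, 5, 1, 2
d = r₁ − r₂: 2, -3, 2, -3, 0, 2
d²: 4, 9, 4, 9, 0, 4; Σd² = 30
ρ = 1 − 6·30/(6·35) = 1 − 180/210 = 0.143

0.143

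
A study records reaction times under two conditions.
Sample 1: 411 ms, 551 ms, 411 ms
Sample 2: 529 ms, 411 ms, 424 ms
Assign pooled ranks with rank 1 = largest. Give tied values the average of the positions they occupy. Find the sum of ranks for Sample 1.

Sorted (descending): 551, 529, 424, 411, 411, 411
The 3 values of 411 occupy positions 4–6 → average rank 5.
Sample 1 values → pooled ranks: 411→5, 551→1, 411→5
Rank sum = 5 + 1 + 5 = 11

11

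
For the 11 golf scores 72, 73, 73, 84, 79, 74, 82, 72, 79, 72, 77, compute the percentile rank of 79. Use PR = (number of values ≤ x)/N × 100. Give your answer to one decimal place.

N = 11.
Strictly below 79: 7. Equal to 79: 2.
PR = 9/11 × 100 = 81.8

81.8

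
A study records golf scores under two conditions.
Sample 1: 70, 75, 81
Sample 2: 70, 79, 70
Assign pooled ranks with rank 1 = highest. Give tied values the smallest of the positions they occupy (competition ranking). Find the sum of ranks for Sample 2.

Sorted (descending): 81, 79, 75, 70, 70, 70
The 3 values of 70 occupy positions 4–6 → each gets rank 4.
Sample 2 values → pooled ranks: 70→4, 79→2, 70→4
Rank sum = 4 + 2 + 4 = 10

10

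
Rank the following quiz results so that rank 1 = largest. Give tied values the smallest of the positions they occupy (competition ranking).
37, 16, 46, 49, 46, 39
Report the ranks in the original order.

5, 6, 2, 1, 2, 4

Sorted (descending): 49, 46, 46, 39, 37, 16
The 2 values of 46 occupy positions 2–3 → each gets rank 2.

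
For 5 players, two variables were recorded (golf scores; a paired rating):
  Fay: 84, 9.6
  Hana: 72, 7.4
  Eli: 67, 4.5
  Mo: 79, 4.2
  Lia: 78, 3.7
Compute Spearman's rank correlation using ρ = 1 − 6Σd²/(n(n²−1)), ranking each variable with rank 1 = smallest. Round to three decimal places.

Ranks of variable 1: 5, 2, 1, 4, 3
Ranks of variable 2: 5, 4, 3, 2, 1
d = r₁ − r₂: 0, -2, -2, 2, 2
d²: 0, 4, 4, 4, 4; Σd² = 16
ρ = 1 − 6·16/(5·24) = 1 − 96/120 = 0.200

0.200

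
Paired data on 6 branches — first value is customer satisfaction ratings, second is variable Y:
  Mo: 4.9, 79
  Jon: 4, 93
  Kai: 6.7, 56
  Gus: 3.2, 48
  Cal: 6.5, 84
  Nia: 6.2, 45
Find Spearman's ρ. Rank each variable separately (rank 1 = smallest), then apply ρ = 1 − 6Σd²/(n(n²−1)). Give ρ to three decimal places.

-0.029

Ranks of variable 1: 3, 2, 6, 1, 5, 4
Ranks of variable 2: 4, 6, 3, 2, 5, 1
d = r₁ − r₂: -1, -4, 3, -1, 0, 3
d²: 1, 16, 9, 1, 0, 9; Σd² = 36
ρ = 1 − 6·36/(6·35) = 1 − 216/210 = -0.029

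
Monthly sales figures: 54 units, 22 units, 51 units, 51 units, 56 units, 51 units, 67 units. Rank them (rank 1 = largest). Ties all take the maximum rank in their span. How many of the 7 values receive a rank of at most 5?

3

Sorted (descending): 67, 56, 54, 51, 51, 51, 22
The 3 values of 51 occupy positions 4–6 → each gets rank 6.
Ranks ≤ 5: {1, 2, 3} → 3 values.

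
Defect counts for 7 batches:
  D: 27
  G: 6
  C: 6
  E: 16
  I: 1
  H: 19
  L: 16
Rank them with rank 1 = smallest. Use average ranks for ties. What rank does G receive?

2.5

Sorted (ascending): 1, 6, 6, 16, 16, 19, 27
The 2 values of 6 occupy positions 2–3 → average rank (2+3)/2 = 2.5.
The 2 values of 16 occupy positions 4–5 → average rank (4+5)/2 = 4.5.
G has value 6 → rank 2.5.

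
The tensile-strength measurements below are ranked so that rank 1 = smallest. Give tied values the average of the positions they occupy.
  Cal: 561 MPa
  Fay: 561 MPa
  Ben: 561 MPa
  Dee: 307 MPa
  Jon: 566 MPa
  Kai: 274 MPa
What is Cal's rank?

Sorted (ascending): 274, 307, 561, 561, 561, 566
The 3 values of 561 occupy positions 3–5 → average rank 4.
Cal has value 561 MPa → rank 4.

4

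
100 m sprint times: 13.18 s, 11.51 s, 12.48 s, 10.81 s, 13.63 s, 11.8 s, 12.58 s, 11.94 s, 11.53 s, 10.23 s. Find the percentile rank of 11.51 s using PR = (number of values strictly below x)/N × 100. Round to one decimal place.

N = 10.
Strictly below 11.51: 2. Equal to 11.51: 1.
PR = 2/10 × 100 = 20.0

20.0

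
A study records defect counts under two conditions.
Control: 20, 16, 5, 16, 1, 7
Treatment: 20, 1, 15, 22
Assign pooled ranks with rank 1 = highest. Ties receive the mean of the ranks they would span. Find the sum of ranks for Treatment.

Sorted (descending): 22, 20, 20, 16, 16, 15, 7, 5, 1, 1
The 2 values of 20 occupy positions 2–3 → average rank (2+3)/2 = 2.5.
The 2 values of 16 occupy positions 4–5 → average rank (4+5)/2 = 4.5.
The 2 values of 1 occupy positions 9–10 → average rank (9+10)/2 = 9.5.
Treatment values → pooled ranks: 20→2.5, 1→9.5, 15→6, 22→1
Rank sum = 2.5 + 9.5 + 6 + 1 = 19

19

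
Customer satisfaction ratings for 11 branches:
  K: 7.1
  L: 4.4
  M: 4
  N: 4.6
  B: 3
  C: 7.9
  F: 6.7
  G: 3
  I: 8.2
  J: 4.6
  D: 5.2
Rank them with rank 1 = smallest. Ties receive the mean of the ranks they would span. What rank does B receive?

Sorted (ascending): 3, 3, 4, 4.4, 4.6, 4.6, 5.2, 6.7, 7.1, 7.9, 8.2
The 2 values of 3 occupy positions 1–2 → average rank (1+2)/2 = 1.5.
The 2 values of 4.6 occupy positions 5–6 → average rank (5+6)/2 = 5.5.
B has value 3 → rank 1.5.

1.5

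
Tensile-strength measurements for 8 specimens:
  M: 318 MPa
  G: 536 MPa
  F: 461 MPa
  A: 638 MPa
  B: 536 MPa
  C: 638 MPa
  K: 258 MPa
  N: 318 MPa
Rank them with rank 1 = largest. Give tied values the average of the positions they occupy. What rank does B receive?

3.5

Sorted (descending): 638, 638, 536, 536, 461, 318, 318, 258
The 2 values of 638 occupy positions 1–2 → average rank (1+2)/2 = 1.5.
The 2 values of 536 occupy positions 3–4 → average rank (3+4)/2 = 3.5.
The 2 values of 318 occupy positions 6–7 → average rank (6+7)/2 = 6.5.
B has value 536 MPa → rank 3.5.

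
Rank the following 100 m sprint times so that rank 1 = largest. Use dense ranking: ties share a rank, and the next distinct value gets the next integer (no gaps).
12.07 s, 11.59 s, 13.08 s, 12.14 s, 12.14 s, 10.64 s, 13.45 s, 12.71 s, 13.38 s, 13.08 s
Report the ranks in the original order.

Sorted (descending): 13.45, 13.38, 13.08, 13.08, 12.71, 12.14, 12.14, 12.07, 11.59, 10.64
The 2 values of 13.08 share dense rank 3.
The 2 values of 12.14 share dense rank 5.
Remaining distinct values take the next consecutive integers.

6, 7, 3, 5, 5, 8, 1, 4, 2, 3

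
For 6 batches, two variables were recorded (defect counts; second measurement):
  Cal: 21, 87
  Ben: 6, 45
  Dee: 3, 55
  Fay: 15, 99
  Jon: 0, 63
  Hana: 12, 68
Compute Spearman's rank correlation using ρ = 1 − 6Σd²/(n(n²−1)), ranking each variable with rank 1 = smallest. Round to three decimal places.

0.714

Ranks of variable 1: 6, 3, 2, 5, 1, 4
Ranks of variable 2: 5, 1, 2, 6, 3, 4
d = r₁ − r₂: 1, 2, 0, -1, -2, 0
d²: 1, 4, 0, 1, 4, 0; Σd² = 10
ρ = 1 − 6·10/(6·35) = 1 − 60/210 = 0.714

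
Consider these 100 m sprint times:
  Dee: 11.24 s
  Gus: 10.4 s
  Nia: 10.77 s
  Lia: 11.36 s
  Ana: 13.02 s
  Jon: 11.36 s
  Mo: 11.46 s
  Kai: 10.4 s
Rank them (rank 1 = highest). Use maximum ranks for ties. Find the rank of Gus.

8

Sorted (descending): 13.02, 11.46, 11.36, 11.36, 11.24, 10.77, 10.4, 10.4
The 2 values of 11.36 occupy positions 3–4 → each gets rank 4.
The 2 values of 10.4 occupy positions 7–8 → each gets rank 8.
Gus has value 10.4 s → rank 8.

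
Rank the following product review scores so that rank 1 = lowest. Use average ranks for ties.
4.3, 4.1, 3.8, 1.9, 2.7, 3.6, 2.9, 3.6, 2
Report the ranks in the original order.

9, 8, 7, 1, 3, 5.5, 4, 5.5, 2

Sorted (ascending): 1.9, 2, 2.7, 2.9, 3.6, 3.6, 3.8, 4.1, 4.3
The 2 values of 3.6 occupy positions 5–6 → average rank (5+6)/2 = 5.5.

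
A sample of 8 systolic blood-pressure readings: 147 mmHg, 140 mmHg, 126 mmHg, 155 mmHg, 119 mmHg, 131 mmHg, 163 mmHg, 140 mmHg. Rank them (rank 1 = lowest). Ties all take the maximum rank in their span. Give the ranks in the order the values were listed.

6, 5, 2, 7, 1, 3, 8, 5

Sorted (ascending): 119, 126, 131, 140, 140, 147, 155, 163
The 2 values of 140 occupy positions 4–5 → each gets rank 5.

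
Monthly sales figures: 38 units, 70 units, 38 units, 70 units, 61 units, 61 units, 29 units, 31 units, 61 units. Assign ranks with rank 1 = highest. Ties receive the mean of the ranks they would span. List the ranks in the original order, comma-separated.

6.5, 1.5, 6.5, 1.5, 4, 4, 9, 8, 4

Sorted (descending): 70, 70, 61, 61, 61, 38, 38, 31, 29
The 2 values of 70 occupy positions 1–2 → average rank (1+2)/2 = 1.5.
The 3 values of 61 occupy positions 3–5 → average rank 4.
The 2 values of 38 occupy positions 6–7 → average rank (6+7)/2 = 6.5.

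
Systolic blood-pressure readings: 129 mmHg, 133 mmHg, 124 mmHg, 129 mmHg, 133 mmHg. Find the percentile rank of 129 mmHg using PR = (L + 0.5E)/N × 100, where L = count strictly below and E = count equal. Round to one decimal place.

N = 5.
Strictly below 129: 1. Equal to 129: 2.
PR = (1 + 0.5·2)/5 × 100 = 40.0

40.0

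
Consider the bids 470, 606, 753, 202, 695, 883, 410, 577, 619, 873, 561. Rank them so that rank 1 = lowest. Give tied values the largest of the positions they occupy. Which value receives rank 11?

Sorted (ascending): 202, 410, 470, 561, 577, 606, 619, 695, 753, 873, 883
No ties — each value takes its position as its rank.
Rank 11 → value 883.

883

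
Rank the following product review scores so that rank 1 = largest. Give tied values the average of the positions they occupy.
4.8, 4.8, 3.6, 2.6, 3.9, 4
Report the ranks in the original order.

1.5, 1.5, 5, 6, 4, 3

Sorted (descending): 4.8, 4.8, 4, 3.9, 3.6, 2.6
The 2 values of 4.8 occupy positions 1–2 → average rank (1+2)/2 = 1.5.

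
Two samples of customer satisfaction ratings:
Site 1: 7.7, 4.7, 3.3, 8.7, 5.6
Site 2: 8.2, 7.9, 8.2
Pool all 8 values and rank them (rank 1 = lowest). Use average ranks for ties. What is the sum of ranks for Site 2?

Sorted (ascending): 3.3, 4.7, 5.6, 7.7, 7.9, 8.2, 8.2, 8.7
The 2 values of 8.2 occupy positions 6–7 → average rank (6+7)/2 = 6.5.
Site 2 values → pooled ranks: 8.2→6.5, 7.9→5, 8.2→6.5
Rank sum = 6.5 + 5 + 6.5 = 18

18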